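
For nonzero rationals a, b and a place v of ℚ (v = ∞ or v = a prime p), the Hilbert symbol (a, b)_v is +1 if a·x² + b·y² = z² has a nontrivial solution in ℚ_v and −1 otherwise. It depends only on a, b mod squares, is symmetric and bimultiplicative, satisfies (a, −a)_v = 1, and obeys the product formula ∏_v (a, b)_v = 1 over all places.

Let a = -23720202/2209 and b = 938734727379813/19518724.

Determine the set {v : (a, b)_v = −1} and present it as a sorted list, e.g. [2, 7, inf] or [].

Mod squares: a ≡ -32538, b ≡ 133. Check v ∈ {∞, 2, 3, 7, 11, 13, 17, 19, 29, 47}.
v=11: a=11^1·(≡4), b=11^0·(≡9) mod 11; (4|11)=+1, (9|11)=+1; (−1)^{1·0·5}·(+1)^0·(+1)^1 = +1.
v=7: a=7^0·(≡3), b=7^1·(≡6) mod 7; (3|7)=-1, (6|7)=-1; (−1)^{0·1·3}·(-1)^1·(-1)^0 = -1.
v=13: a=13^0·(≡12), b=13^2·(≡10) mod 13; (12|13)=+1, (10|13)=+1; (−1)^{0·2·6}·(+1)^2·(+1)^0 = +1.
v=2: v_2(a)=1, v_2(b)=-2; units ≡ 3, 5 (mod 8); ε·ε+αω+βω = 1·0+1·1+-2·1 ≡ 1  ⇒  (a,b)_2 = -1.
v=3: a=3^7·(≡2), b=3^10·(≡1) mod 3; (2|3)=-1, (1|3)=+1; (−1)^{7·10·1}·(-1)^10·(+1)^7 = +1.
v=17: a=17^1·(≡14), b=17^0·(≡10) mod 17; (14|17)=-1, (10|17)=-1; (−1)^{1·0·8}·(-1)^0·(-1)^1 = -1.
v=∞: -32538 < 0 and 133 > 0  ⇒  (a,b)_∞ = +1.
v=29: a=29^1·(≡13), b=29^4·(≡3) mod 29; (13|29)=+1, (3|29)=-1; (−1)^{1·4·14}·(+1)^4·(-1)^1 = -1.
v=47: a=47^-2·(≡40), b=47^-4·(≡29) mod 47; (40|47)=-1, (29|47)=-1; (−1)^{-2·-4·23}·(-1)^-4·(-1)^-2 = +1.
v=19: a=19^0·(≡5), b=19^1·(≡1) mod 19; (5|19)=+1, (1|19)=+1; (−1)^{0·1·9}·(+1)^1·(+1)^0 = +1.
Ram(-32538, 133) = {2, 7, 17, 29}; no ℚ_2-point on the conic.

[2, 7, 17, 29]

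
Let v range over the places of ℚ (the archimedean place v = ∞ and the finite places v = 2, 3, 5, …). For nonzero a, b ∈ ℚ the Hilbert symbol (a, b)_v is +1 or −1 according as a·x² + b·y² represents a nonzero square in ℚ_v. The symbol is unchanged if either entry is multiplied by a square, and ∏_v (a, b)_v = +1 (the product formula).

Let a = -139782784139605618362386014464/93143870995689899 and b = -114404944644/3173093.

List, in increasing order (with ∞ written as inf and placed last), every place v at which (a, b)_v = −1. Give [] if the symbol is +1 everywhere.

[7, inf]

(a, b) ≡ (-11, -77) mod (ℚ^×)²; places V = {2, 3, 7, 11, 19, 23, 29, 43, ∞}.
(a,b)_∞: sgn(-11)=−, sgn(-77)=−, so -1.
(a,b)_11: α=-3, u≡2; β=-1, v≡1 (mod 11); (2|11)=-1, (1|11)=+1; sign (−1)^1·-1^-1·+1^-3 = +1.
(a,b)_19: α=6, u≡12; β=2, v≡10 (mod 19); (12|19)=-1, (10|19)=-1; sign (−1)^0·-1^2·-1^6 = +1.
(a,b)_23: α=4, u≡4; β=2, v≡15 (mod 23); (4|23)=+1, (15|23)=-1; sign (−1)^0·+1^2·-1^4 = +1.
(a,b)_7: α=-6, u≡5; β=-3, v≡6 (mod 7); (5|7)=-1, (6|7)=-1; sign (−1)^0·-1^-3·-1^-6 = -1.
(a,b)_3: α=8, u≡1; β=4, v≡1 (mod 3); (1|3)=+1, (1|3)=+1; sign (−1)^0·+1^4·+1^8 = +1.
(a,b)_43: α=6, u≡27; β=2, v≡23 (mod 43); (27|43)=-1, (23|43)=+1; sign (−1)^0·-1^2·+1^6 = +1.
(a,b)_2: α=8, β=2; u≡5, v≡3 (mod 8); ε(u)ε(v)=0·1, αω(v)=8·1, βω(u)=2·1; sum ≡ 0  ⇒  +1.
(a,b)_29: α=-6, u≡27; β=-2, v≡8 (mod 29); (27|29)=-1, (8|29)=-1; sign (−1)^0·-1^-2·-1^-6 = +1.
|Ram(-11, -77)| = 2, even; anisotropic at {7, ∞}.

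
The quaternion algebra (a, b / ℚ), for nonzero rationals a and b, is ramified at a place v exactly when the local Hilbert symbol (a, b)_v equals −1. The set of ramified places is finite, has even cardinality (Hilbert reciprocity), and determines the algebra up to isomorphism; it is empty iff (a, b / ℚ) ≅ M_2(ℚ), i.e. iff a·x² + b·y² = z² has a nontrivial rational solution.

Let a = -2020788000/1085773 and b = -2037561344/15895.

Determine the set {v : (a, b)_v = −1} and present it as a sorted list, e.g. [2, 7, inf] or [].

(a, b) ≡ (-10010, -770) mod (ℚ^×)²; places V = {2, 3, 5, 7, 11, 13, 17, 29, ∞}.
(a,b)_2: α=5, β=11; u≡3, v≡7 (mod 8); ε(u)ε(v)=1·1, αω(v)=5·0, βω(u)=11·1; sum ≡ 0  ⇒  +1.
(a,b)_11: α=1, u≡9; β=-1, v≡7 (mod 11); (9|11)=+1, (7|11)=-1; sign (−1)^1·+1^-1·-1^1 = +1.
(a,b)_13: α=-1, u≡9; β=2, v≡3 (mod 13); (9|13)=+1, (3|13)=+1; sign (−1)^0·+1^2·+1^-1 = +1.
(a,b)_29: α=0, u≡16; β=2, v≡7 (mod 29); (16|29)=+1, (7|29)=+1; sign (−1)^0·+1^2·+1^0 = +1.
(a,b)_17: α=-4, u≡10; β=-2, v≡10 (mod 17); (10|17)=-1, (10|17)=-1; sign (−1)^0·-1^-2·-1^-4 = +1.
(a,b)_∞: sgn(-10010)=−, sgn(-770)=−, so -1.
(a,b)_7: α=1, u≡6; β=1, v≡2 (mod 7); (6|7)=-1, (2|7)=+1; sign (−1)^1·-1^1·+1^1 = +1.
(a,b)_5: α=3, u≡2; β=-1, v≡4 (mod 5); (2|5)=-1, (4|5)=+1; sign (−1)^0·-1^-1·+1^3 = -1.
(a,b)_3: α=8, u≡1; β=0, v≡1 (mod 3); (1|3)=+1, (1|3)=+1; sign (−1)^0·+1^0·+1^8 = +1.
|Ram(-10010, -770)| = 2, even; anisotropic at {5, ∞}.

[5, inf]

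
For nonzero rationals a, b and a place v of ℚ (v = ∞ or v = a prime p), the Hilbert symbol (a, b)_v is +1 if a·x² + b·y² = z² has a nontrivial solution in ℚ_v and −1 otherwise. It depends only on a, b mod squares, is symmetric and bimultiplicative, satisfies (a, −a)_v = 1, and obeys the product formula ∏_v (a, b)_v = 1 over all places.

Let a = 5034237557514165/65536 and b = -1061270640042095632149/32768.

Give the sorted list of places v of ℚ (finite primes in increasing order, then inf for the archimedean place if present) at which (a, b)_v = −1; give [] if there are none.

Mod squares: a ≡ 85085, b ≡ -442. Check v ∈ {∞, 2, 3, 5, 7, 11, 13, 17}.
v=∞: 85085 > 0 and -442 < 0  ⇒  (a,b)_∞ = +1.
v=5: a=5^1·(≡3), b=5^0·(≡2) mod 5; (3|5)=-1, (2|5)=-1; (−1)^{1·0·2}·(-1)^0·(-1)^1 = -1.
v=2: v_2(a)=-16, v_2(b)=-15; units ≡ 5, 3 (mod 8); ε·ε+αω+βω = 0·1+-16·1+-15·1 ≡ 1  ⇒  (a,b)_2 = -1.
v=11: a=11^3·(≡2), b=11^4·(≡5) mod 11; (2|11)=-1, (5|11)=+1; (−1)^{3·4·5}·(-1)^4·(+1)^3 = +1.
v=13: a=13^3·(≡6), b=13^5·(≡2) mod 13; (6|13)=-1, (2|13)=-1; (−1)^{3·5·6}·(-1)^5·(-1)^3 = +1.
v=17: a=17^1·(≡3), b=17^1·(≡1) mod 17; (3|17)=-1, (1|17)=+1; (−1)^{1·1·8}·(-1)^1·(+1)^1 = -1.
v=7: a=7^3·(≡5), b=7^4·(≡3) mod 7; (5|7)=-1, (3|7)=-1; (−1)^{3·4·3}·(-1)^4·(-1)^3 = -1.
v=3: a=3^10·(≡2), b=3^14·(≡2) mod 3; (2|3)=-1, (2|3)=-1; (−1)^{10·14·1}·(-1)^14·(-1)^10 = +1.
Ram(85085, -442) = {2, 5, 7, 17}; no ℚ_2-point on the conic.

[2, 5, 7, 17]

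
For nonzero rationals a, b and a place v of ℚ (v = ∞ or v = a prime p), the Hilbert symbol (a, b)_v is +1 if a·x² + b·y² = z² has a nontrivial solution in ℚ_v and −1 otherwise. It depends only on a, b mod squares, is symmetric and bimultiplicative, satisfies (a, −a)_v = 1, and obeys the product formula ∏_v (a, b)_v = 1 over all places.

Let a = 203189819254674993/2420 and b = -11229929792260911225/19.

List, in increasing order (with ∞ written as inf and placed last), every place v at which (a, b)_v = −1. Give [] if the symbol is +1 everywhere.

[]

(a, b) ≡ (38285, -12486211) mod (ℚ^×)²; places V = {2, 3, 5, 11, 13, 17, 19, 29, 31, 43, ∞}.
(a,b)_2: α=-2, β=0; u≡5, v≡5 (mod 8); ε(u)ε(v)=0·0, αω(v)=-2·1, βω(u)=0·1; sum ≡ 0  ⇒  +1.
(a,b)_∞: sgn(38285)=+, sgn(-12486211)=−, so +1.
(a,b)_5: α=-1, u≡2; β=2, v≡4 (mod 5); (2|5)=-1, (4|5)=+1; sign (−1)^0·-1^2·+1^-1 = +1.
(a,b)_17: α=2, u≡13; β=3, v≡13 (mod 17); (13|17)=+1, (13|17)=+1; sign (−1)^0·+1^3·+1^2 = +1.
(a,b)_19: α=1, u≡6; β=-1, v≡13 (mod 19); (6|19)=+1, (13|19)=-1; sign (−1)^1·+1^-1·-1^1 = +1.
(a,b)_29: α=2, u≡25; β=3, v≡4 (mod 29); (25|29)=+1, (4|29)=+1; sign (−1)^0·+1^3·+1^2 = +1.
(a,b)_31: α=1, u≡13; β=1, v≡1 (mod 31); (13|31)=-1, (1|31)=+1; sign (−1)^1·-1^1·+1^1 = +1.
(a,b)_3: α=10, u≡2; β=2, v≡2 (mod 3); (2|3)=-1, (2|3)=-1; sign (−1)^0·-1^2·-1^10 = +1.
(a,b)_13: α=1, u≡5; β=2, v≡1 (mod 13); (5|13)=-1, (1|13)=+1; sign (−1)^0·-1^2·+1^1 = +1.
(a,b)_11: α=-2, u≡9; β=0, v≡7 (mod 11); (9|11)=+1, (7|11)=-1; sign (−1)^0·+1^0·-1^-2 = +1.
(a,b)_43: α=2, u≡11; β=3, v≡30 (mod 43); (11|43)=+1, (30|43)=-1; sign (−1)^0·+1^3·-1^2 = +1.
Ram(a, b) = ∅: the form 38285·x² + -12486211·y² − z² is isotropic over every ℚ_v, so by Hasse–Minkowski it is isotropic over ℚ.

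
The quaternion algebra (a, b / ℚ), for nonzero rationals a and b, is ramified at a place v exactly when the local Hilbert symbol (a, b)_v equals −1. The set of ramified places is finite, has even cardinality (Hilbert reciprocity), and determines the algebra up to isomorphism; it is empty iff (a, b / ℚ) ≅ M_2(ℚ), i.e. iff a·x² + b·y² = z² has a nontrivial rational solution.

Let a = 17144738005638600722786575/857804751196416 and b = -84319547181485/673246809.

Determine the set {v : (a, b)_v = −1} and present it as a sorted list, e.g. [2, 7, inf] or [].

Mod squares: a ≡ 7, b ≡ -11165. Check v ∈ {∞, 2, 3, 5, 7, 11, 29, 31, 41, 43, 47}.
v=43: a=43^8·(≡28), b=43^4·(≡31) mod 43; (28|43)=-1, (31|43)=+1; (−1)^{8·4·21}·(-1)^4·(+1)^8 = +1.
v=29: a=29^2·(≡22), b=29^1·(≡2) mod 29; (22|29)=+1, (2|29)=-1; (−1)^{2·1·14}·(+1)^1·(-1)^2 = +1.
v=31: a=31^-2·(≡16), b=31^-4·(≡23) mod 31; (16|31)=+1, (23|31)=-1; (−1)^{-2·-4·15}·(+1)^-4·(-1)^-2 = +1.
v=5: a=5^2·(≡3), b=5^1·(≡2) mod 5; (3|5)=-1, (2|5)=-1; (−1)^{2·1·2}·(-1)^1·(-1)^2 = -1.
v=41: a=41^2·(≡14), b=41^0·(≡38) mod 41; (14|41)=-1, (38|41)=-1; (−1)^{2·0·20}·(-1)^0·(-1)^2 = +1.
v=2: v_2(a)=-8, v_2(b)=0; units ≡ 7, 3 (mod 8); ε·ε+αω+βω = 1·1+-8·1+0·0 ≡ 1  ⇒  (a,b)_2 = -1.
v=47: a=47^0·(≡37), b=47^2·(≡2) mod 47; (37|47)=+1, (2|47)=+1; (−1)^{0·2·23}·(+1)^2·(+1)^0 = +1.
v=∞: 7 > 0 and -11165 < 0  ⇒  (a,b)_∞ = +1.
v=7: a=7^3·(≡4), b=7^1·(≡1) mod 7; (4|7)=+1, (1|7)=+1; (−1)^{3·1·3}·(+1)^1·(+1)^3 = -1.
v=11: a=11^2·(≡6), b=11^1·(≡7) mod 11; (6|11)=-1, (7|11)=-1; (−1)^{2·1·5}·(-1)^1·(-1)^2 = -1.
v=3: a=3^-20·(≡1), b=3^-6·(≡1) mod 3; (1|3)=+1, (1|3)=+1; (−1)^{-20·-6·1}·(+1)^-6·(+1)^-20 = +1.
|Ram(7, -11165)| = 4, even; anisotropic at {2, 5, 7, 11}.

[2, 5, 7, 11]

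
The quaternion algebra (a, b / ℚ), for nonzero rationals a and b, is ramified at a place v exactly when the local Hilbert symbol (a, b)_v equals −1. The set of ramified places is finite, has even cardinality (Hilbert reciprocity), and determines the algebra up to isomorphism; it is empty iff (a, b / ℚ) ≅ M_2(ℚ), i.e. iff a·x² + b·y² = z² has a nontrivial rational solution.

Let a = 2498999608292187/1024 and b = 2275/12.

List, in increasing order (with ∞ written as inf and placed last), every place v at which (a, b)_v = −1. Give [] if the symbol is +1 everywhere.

[3, 7, 13, 23]

Mod squares: a ≡ 100947, b ≡ 273. Check v ∈ {∞, 2, 3, 5, 7, 11, 13, 19, 23}.
v=11: a=11^1·(≡9), b=11^0·(≡9) mod 11; (9|11)=+1, (9|11)=+1; (−1)^{1·0·5}·(+1)^0·(+1)^1 = +1.
v=3: a=3^1·(≡1), b=3^-1·(≡1) mod 3; (1|3)=+1, (1|3)=+1; (−1)^{1·-1·1}·(+1)^-1·(+1)^1 = -1.
v=23: a=23^1·(≡10), b=23^0·(≡19) mod 23; (10|23)=-1, (19|23)=-1; (−1)^{1·0·11}·(-1)^0·(-1)^1 = -1.
v=2: v_2(a)=-10, v_2(b)=-2; units ≡ 3, 1 (mod 8); ε·ε+αω+βω = 1·0+-10·0+-2·1 ≡ 0  ⇒  (a,b)_2 = +1.
v=7: a=7^5·(≡2), b=7^1·(≡2) mod 7; (2|7)=+1, (2|7)=+1; (−1)^{5·1·3}·(+1)^1·(+1)^5 = -1.
v=5: a=5^0·(≡3), b=5^2·(≡3) mod 5; (3|5)=-1, (3|5)=-1; (−1)^{0·2·2}·(-1)^2·(-1)^0 = +1.
v=19: a=19^3·(≡3), b=19^0·(≡17) mod 19; (3|19)=-1, (17|19)=+1; (−1)^{3·0·9}·(-1)^0·(+1)^3 = +1.
v=∞: 100947 > 0 and 273 > 0  ⇒  (a,b)_∞ = +1.
v=13: a=13^4·(≡5), b=13^1·(≡7) mod 13; (5|13)=-1, (7|13)=-1; (−1)^{4·1·6}·(-1)^1·(-1)^4 = -1.
Ram(100947, 273) = {3, 7, 13, 23}; no ℚ_3-point on the conic.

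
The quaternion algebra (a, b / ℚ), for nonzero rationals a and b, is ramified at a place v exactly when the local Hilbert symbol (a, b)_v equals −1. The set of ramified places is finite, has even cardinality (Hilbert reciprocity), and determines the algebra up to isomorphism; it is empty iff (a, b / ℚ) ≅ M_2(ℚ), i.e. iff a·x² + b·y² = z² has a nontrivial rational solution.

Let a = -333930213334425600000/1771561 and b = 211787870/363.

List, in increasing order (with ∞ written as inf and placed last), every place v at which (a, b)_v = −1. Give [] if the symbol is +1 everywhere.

[3, 19]

Mod squares: a ≡ -8265, b ≡ 6090. Check v ∈ {∞, 2, 3, 5, 7, 11, 17, 19, 29}.
v=3: a=3^3·(≡2), b=3^-1·(≡2) mod 3; (2|3)=-1, (2|3)=-1; (−1)^{3·-1·1}·(-1)^-1·(-1)^3 = -1.
v=7: a=7^0·(≡4), b=7^1·(≡4) mod 7; (4|7)=+1, (4|7)=+1; (−1)^{0·1·3}·(+1)^1·(+1)^0 = +1.
v=∞: -8265 < 0 and 6090 > 0  ⇒  (a,b)_∞ = +1.
v=29: a=29^3·(≡5), b=29^1·(≡7) mod 29; (5|29)=+1, (7|29)=+1; (−1)^{3·1·14}·(+1)^1·(+1)^3 = +1.
v=19: a=19^5·(≡12), b=19^2·(≡13) mod 19; (12|19)=-1, (13|19)=-1; (−1)^{5·2·9}·(-1)^2·(-1)^5 = -1.
v=11: a=11^-6·(≡2), b=11^-2·(≡10) mod 11; (2|11)=-1, (10|11)=-1; (−1)^{-6·-2·5}·(-1)^-2·(-1)^-6 = +1.
v=5: a=5^5·(≡3), b=5^1·(≡3) mod 5; (3|5)=-1, (3|5)=-1; (−1)^{5·1·2}·(-1)^1·(-1)^5 = +1.
v=2: v_2(a)=16, v_2(b)=1; units ≡ 7, 5 (mod 8); ε·ε+αω+βω = 1·0+16·1+1·0 ≡ 0  ⇒  (a,b)_2 = +1.
v=17: a=17^0·(≡11), b=17^2·(≡16) mod 17; (11|17)=-1, (16|17)=+1; (−1)^{0·2·8}·(-1)^2·(+1)^0 = +1.
Ram(-8265, 6090) = {3, 19}; no ℚ_3-point on the conic.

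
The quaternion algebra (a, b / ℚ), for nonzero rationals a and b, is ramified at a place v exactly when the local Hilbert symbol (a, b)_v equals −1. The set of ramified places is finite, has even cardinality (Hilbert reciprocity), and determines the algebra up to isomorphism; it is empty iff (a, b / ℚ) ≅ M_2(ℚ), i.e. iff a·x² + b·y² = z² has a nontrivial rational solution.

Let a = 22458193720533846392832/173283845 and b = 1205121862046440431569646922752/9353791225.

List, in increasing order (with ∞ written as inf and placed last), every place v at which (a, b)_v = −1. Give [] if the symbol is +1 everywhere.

[5, 7, 37, 47]

Mod squares: a ≡ 185, b ≡ 14147. Check v ∈ {∞, 2, 3, 5, 7, 11, 13, 23, 29, 37, 43, 47}.
v=29: a=29^-4·(≡17), b=29^-4·(≡1) mod 29; (17|29)=-1, (1|29)=+1; (−1)^{-4·-4·14}·(-1)^-4·(+1)^-4 = +1.
v=5: a=5^-1·(≡3), b=5^-2·(≡3) mod 5; (3|5)=-1, (3|5)=-1; (−1)^{-1·-2·2}·(-1)^-2·(-1)^-1 = -1.
v=37: a=37^3·(≡20), b=37^4·(≡14) mod 37; (20|37)=-1, (14|37)=-1; (−1)^{3·4·18}·(-1)^4·(-1)^3 = -1.
v=7: a=7^-2·(≡3), b=7^1·(≡3) mod 7; (3|7)=-1, (3|7)=-1; (−1)^{-2·1·3}·(-1)^1·(-1)^-2 = -1.
v=13: a=13^2·(≡12), b=13^2·(≡1) mod 13; (12|13)=+1, (1|13)=+1; (−1)^{2·2·6}·(+1)^2·(+1)^2 = +1.
v=11: a=11^2·(≡9), b=11^2·(≡9) mod 11; (9|11)=+1, (9|11)=+1; (−1)^{2·2·5}·(+1)^2·(+1)^2 = +1.
v=23: a=23^0·(≡3), b=23^-2·(≡3) mod 23; (3|23)=+1, (3|23)=+1; (−1)^{0·-2·11}·(+1)^-2·(+1)^0 = +1.
v=2: v_2(a)=16, v_2(b)=10; units ≡ 1, 3 (mod 8); ε·ε+αω+βω = 0·1+16·1+10·0 ≡ 0  ⇒  (a,b)_2 = +1.
v=∞: 185 > 0 and 14147 > 0  ⇒  (a,b)_∞ = +1.
v=3: a=3^4·(≡2), b=3^12·(≡2) mod 3; (2|3)=-1, (2|3)=-1; (−1)^{4·12·1}·(-1)^12·(-1)^4 = +1.
v=43: a=43^2·(≡10), b=43^3·(≡37) mod 43; (10|43)=+1, (37|43)=-1; (−1)^{2·3·21}·(+1)^3·(-1)^2 = +1.
v=47: a=47^2·(≡26), b=47^3·(≡20) mod 47; (26|47)=-1, (20|47)=-1; (−1)^{2·3·23}·(-1)^3·(-1)^2 = -1.
Ram(185, 14147) = {5, 7, 37, 47}; no ℚ_5-point on the conic.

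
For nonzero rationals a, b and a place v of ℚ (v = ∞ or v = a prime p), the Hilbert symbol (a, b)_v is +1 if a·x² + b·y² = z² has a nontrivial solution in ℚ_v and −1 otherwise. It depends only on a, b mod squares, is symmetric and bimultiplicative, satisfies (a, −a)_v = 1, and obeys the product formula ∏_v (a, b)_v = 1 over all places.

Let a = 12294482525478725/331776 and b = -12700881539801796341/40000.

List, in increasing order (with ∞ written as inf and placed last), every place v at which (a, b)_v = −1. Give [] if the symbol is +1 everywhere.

[7, 11, 13, 17]

Mod squares: a ≡ 4301, b ≡ -7436429. Check v ∈ {∞, 2, 3, 5, 7, 11, 13, 17, 19, 23, 37}.
v=7: a=7^0·(≡3), b=7^1·(≡2) mod 7; (3|7)=-1, (2|7)=+1; (−1)^{0·1·3}·(-1)^1·(+1)^0 = -1.
v=5: a=5^2·(≡4), b=5^-4·(≡1) mod 5; (4|5)=+1, (1|5)=+1; (−1)^{2·-4·2}·(+1)^-4·(+1)^2 = +1.
v=∞: 4301 > 0 and -7436429 < 0  ⇒  (a,b)_∞ = +1.
v=37: a=37^4·(≡4), b=37^2·(≡34) mod 37; (4|37)=+1, (34|37)=+1; (−1)^{4·2·18}·(+1)^2·(+1)^4 = +1.
v=19: a=19^2·(≡4), b=19^3·(≡1) mod 19; (4|19)=+1, (1|19)=+1; (−1)^{2·3·9}·(+1)^3·(+1)^2 = +1.
v=23: a=23^1·(≡8), b=23^1·(≡17) mod 23; (8|23)=+1, (17|23)=-1; (−1)^{1·1·11}·(+1)^1·(-1)^1 = +1.
v=3: a=3^-4·(≡2), b=3^0·(≡1) mod 3; (2|3)=-1, (1|3)=+1; (−1)^{-4·0·1}·(-1)^0·(+1)^-4 = +1.
v=13: a=13^2·(≡7), b=13^5·(≡2) mod 13; (7|13)=-1, (2|13)=-1; (−1)^{2·5·6}·(-1)^5·(-1)^2 = -1.
v=17: a=17^1·(≡4), b=17^1·(≡6) mod 17; (4|17)=+1, (6|17)=-1; (−1)^{1·1·8}·(+1)^1·(-1)^1 = -1.
v=2: v_2(a)=-12, v_2(b)=-6; units ≡ 5, 3 (mod 8); ε·ε+αω+βω = 0·1+-12·1+-6·1 ≡ 0  ⇒  (a,b)_2 = +1.
v=11: a=11^1·(≡6), b=11^3·(≡7) mod 11; (6|11)=-1, (7|11)=-1; (−1)^{1·3·5}·(-1)^3·(-1)^1 = -1.
Ram(4301, -7436429) = {7, 11, 13, 17}; no ℚ_7-point on the conic.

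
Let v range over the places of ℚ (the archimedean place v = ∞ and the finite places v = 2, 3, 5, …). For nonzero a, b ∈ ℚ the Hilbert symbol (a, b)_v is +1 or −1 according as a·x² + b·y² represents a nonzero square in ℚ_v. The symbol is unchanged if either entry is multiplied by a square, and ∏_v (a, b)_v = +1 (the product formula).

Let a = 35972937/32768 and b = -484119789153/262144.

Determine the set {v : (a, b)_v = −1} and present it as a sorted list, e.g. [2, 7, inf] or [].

Mod squares: a ≡ 546, b ≡ -33. Check v ∈ {∞, 2, 3, 7, 11, 13}.
v=∞: 546 > 0 and -33 < 0  ⇒  (a,b)_∞ = +1.
v=2: v_2(a)=-15, v_2(b)=-18; units ≡ 1, 7 (mod 8); ε·ε+αω+βω = 0·1+-15·0+-18·0 ≡ 0  ⇒  (a,b)_2 = +1.
v=3: a=3^3·(≡2), b=3^1·(≡1) mod 3; (2|3)=-1, (1|3)=+1; (−1)^{3·1·1}·(-1)^1·(+1)^3 = +1.
v=13: a=13^1·(≡1), b=13^2·(≡8) mod 13; (1|13)=+1, (8|13)=-1; (−1)^{1·2·6}·(+1)^2·(-1)^1 = -1.
v=11: a=11^4·(≡7), b=11^7·(≡2) mod 11; (7|11)=-1, (2|11)=-1; (−1)^{4·7·5}·(-1)^7·(-1)^4 = -1.
v=7: a=7^1·(≡4), b=7^2·(≡2) mod 7; (4|7)=+1, (2|7)=+1; (−1)^{1·2·3}·(+1)^2·(+1)^1 = +1.
(546, -33 / ℚ) ramifies at {11, 13}: a division algebra.

[11, 13]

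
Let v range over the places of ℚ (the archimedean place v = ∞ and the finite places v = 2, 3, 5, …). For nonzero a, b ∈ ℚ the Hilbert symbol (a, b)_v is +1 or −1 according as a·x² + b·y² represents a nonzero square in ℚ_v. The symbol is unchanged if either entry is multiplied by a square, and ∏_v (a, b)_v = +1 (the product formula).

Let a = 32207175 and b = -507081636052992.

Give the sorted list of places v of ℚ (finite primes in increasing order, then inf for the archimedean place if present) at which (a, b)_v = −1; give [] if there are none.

[2, 7, 11, 13]

Mod squares: a ≡ 7, b ≡ -858. Check v ∈ {∞, 2, 3, 5, 7, 11, 13}.
v=11: a=11^2·(≡8), b=11^3·(≡8) mod 11; (8|11)=-1, (8|11)=-1; (−1)^{2·3·5}·(-1)^3·(-1)^2 = -1.
v=13: a=13^2·(≡8), b=13^3·(≡12) mod 13; (8|13)=-1, (12|13)=+1; (−1)^{2·3·6}·(-1)^3·(+1)^2 = -1.
v=3: a=3^2·(≡1), b=3^3·(≡2) mod 3; (1|3)=+1, (2|3)=-1; (−1)^{2·3·1}·(+1)^3·(-1)^2 = +1.
v=5: a=5^2·(≡2), b=5^0·(≡3) mod 5; (2|5)=-1, (3|5)=-1; (−1)^{2·0·2}·(-1)^0·(-1)^2 = +1.
v=2: v_2(a)=0, v_2(b)=17; units ≡ 7, 3 (mod 8); ε·ε+αω+βω = 1·1+0·1+17·0 ≡ 1  ⇒  (a,b)_2 = -1.
v=7: a=7^1·(≡2), b=7^2·(≡3) mod 7; (2|7)=+1, (3|7)=-1; (−1)^{1·2·3}·(+1)^2·(-1)^1 = -1.
v=∞: 7 > 0 and -858 < 0  ⇒  (a,b)_∞ = +1.
Ram(7, -858) = {2, 7, 11, 13}; no ℚ_2-point on the conic.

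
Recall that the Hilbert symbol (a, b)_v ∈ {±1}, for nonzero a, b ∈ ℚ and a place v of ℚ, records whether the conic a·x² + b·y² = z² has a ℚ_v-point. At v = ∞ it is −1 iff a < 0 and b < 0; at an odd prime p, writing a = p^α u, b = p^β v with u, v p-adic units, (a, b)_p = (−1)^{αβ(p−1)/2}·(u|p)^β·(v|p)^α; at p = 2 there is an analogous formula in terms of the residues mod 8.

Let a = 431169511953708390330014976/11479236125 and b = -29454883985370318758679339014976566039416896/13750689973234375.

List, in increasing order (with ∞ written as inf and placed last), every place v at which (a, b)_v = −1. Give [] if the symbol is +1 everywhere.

[5, 7, 11, 13, 23, 31]

Mod squares: a ≡ 46345, b ≡ -164703. Check v ∈ {∞, 2, 3, 5, 7, 11, 13, 19, 23, 31, 37}.
v=5: a=5^-3·(≡4), b=5^-6·(≡2) mod 5; (4|5)=+1, (2|5)=-1; (−1)^{-3·-6·2}·(+1)^-6·(-1)^-3 = -1.
v=23: a=23^7·(≡14), b=23^11·(≡7) mod 23; (14|23)=-1, (7|23)=-1; (−1)^{7·11·11}·(-1)^11·(-1)^7 = -1.
v=19: a=19^4·(≡5), b=19^6·(≡12) mod 19; (5|19)=+1, (12|19)=-1; (−1)^{4·6·9}·(+1)^6·(-1)^4 = +1.
v=13: a=13^1·(≡12), b=13^2·(≡5) mod 13; (12|13)=+1, (5|13)=-1; (−1)^{1·2·6}·(+1)^2·(-1)^1 = -1.
v=7: a=7^-2·(≡6), b=7^-3·(≡3) mod 7; (6|7)=-1, (3|7)=-1; (−1)^{-2·-3·3}·(-1)^-3·(-1)^-2 = -1.
v=31: a=31^3·(≡9), b=31^5·(≡5) mod 31; (9|31)=+1, (5|31)=+1; (−1)^{3·5·15}·(+1)^5·(+1)^3 = -1.
v=2: v_2(a)=8, v_2(b)=6; units ≡ 1, 1 (mod 8); ε·ε+αω+βω = 0·0+8·0+6·0 ≡ 0  ⇒  (a,b)_2 = +1.
v=11: a=11^2·(≡7), b=11^3·(≡3) mod 11; (7|11)=-1, (3|11)=+1; (−1)^{2·3·5}·(-1)^3·(+1)^2 = -1.
v=3: a=3^4·(≡1), b=3^13·(≡2) mod 3; (1|3)=+1, (2|3)=-1; (−1)^{4·13·1}·(+1)^13·(-1)^4 = +1.
v=37: a=37^-4·(≡28), b=37^-6·(≡26) mod 37; (28|37)=+1, (26|37)=+1; (−1)^{-4·-6·18}·(+1)^-6·(+1)^-4 = +1.
v=∞: 46345 > 0 and -164703 < 0  ⇒  (a,b)_∞ = +1.
(46345, -164703 / ℚ) ramifies at {5, 7, 11, 13, 23, 31}: a division algebra.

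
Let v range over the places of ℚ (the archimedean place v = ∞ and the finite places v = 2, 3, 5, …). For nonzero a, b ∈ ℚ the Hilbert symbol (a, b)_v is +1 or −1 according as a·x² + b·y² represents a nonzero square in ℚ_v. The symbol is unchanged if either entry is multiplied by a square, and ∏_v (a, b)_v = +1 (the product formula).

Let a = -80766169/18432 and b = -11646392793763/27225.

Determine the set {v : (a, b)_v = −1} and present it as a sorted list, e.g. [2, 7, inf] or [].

[2, inf]

Mod squares: a ≡ -2, b ≡ -43. Check v ∈ {∞, 2, 3, 5, 7, 11, 13, 19, 43}.
v=19: a=19^2·(≡17), b=19^2·(≡18) mod 19; (17|19)=+1, (18|19)=-1; (−1)^{2·2·9}·(+1)^2·(-1)^2 = +1.
v=7: a=7^0·(≡6), b=7^4·(≡5) mod 7; (6|7)=-1, (5|7)=-1; (−1)^{0·4·3}·(-1)^4·(-1)^0 = +1.
v=11: a=11^2·(≡5), b=11^-2·(≡4) mod 11; (5|11)=+1, (4|11)=+1; (−1)^{2·-2·5}·(+1)^-2·(+1)^2 = +1.
v=∞: -2 < 0 and -43 < 0  ⇒  (a,b)_∞ = -1.
v=2: v_2(a)=-11, v_2(b)=0; units ≡ 7, 5 (mod 8); ε·ε+αω+βω = 1·0+-11·1+0·0 ≡ 1  ⇒  (a,b)_2 = -1.
v=3: a=3^-2·(≡1), b=3^-2·(≡2) mod 3; (1|3)=+1, (2|3)=-1; (−1)^{-2·-2·1}·(+1)^-2·(-1)^-2 = +1.
v=43: a=43^2·(≡11), b=43^3·(≡5) mod 43; (11|43)=+1, (5|43)=-1; (−1)^{2·3·21}·(+1)^3·(-1)^2 = +1.
v=5: a=5^0·(≡3), b=5^-2·(≡3) mod 5; (3|5)=-1, (3|5)=-1; (−1)^{0·-2·2}·(-1)^-2·(-1)^0 = +1.
v=13: a=13^0·(≡8), b=13^2·(≡4) mod 13; (8|13)=-1, (4|13)=+1; (−1)^{0·2·6}·(-1)^2·(+1)^0 = +1.
(-2, -43 / ℚ) ramifies at {2, ∞}: a division algebra.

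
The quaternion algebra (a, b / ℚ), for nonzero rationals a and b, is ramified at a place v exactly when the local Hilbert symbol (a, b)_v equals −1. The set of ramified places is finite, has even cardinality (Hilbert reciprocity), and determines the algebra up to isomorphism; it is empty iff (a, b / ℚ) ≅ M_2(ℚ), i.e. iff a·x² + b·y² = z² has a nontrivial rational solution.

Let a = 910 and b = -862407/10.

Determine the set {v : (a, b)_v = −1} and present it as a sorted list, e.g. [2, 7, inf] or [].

(a, b) ≡ (910, -70) mod (ℚ^×)²; places V = {2, 3, 5, 7, 13, ∞}.
(a,b)_∞: sgn(910)=+, sgn(-70)=−, so +1.
(a,b)_2: α=1, β=-1; u≡7, v≡5 (mod 8); ε(u)ε(v)=1·0, αω(v)=1·1, βω(u)=-1·0; sum ≡ 1  ⇒  -1.
(a,b)_7: α=1, u≡4; β=1, v≡2 (mod 7); (4|7)=+1, (2|7)=+1; sign (−1)^1·+1^1·+1^1 = -1.
(a,b)_5: α=1, u≡2; β=-1, v≡4 (mod 5); (2|5)=-1, (4|5)=+1; sign (−1)^0·-1^-1·+1^1 = -1.
(a,b)_13: α=1, u≡5; β=2, v≡11 (mod 13); (5|13)=-1, (11|13)=-1; sign (−1)^0·-1^2·-1^1 = -1.
(a,b)_3: α=0, u≡1; β=6, v≡2 (mod 3); (1|3)=+1, (2|3)=-1; sign (−1)^0·+1^6·-1^0 = +1.
(910, -70 / ℚ) ramifies at {2, 5, 7, 13}: a division algebra.

[2, 5, 7, 13]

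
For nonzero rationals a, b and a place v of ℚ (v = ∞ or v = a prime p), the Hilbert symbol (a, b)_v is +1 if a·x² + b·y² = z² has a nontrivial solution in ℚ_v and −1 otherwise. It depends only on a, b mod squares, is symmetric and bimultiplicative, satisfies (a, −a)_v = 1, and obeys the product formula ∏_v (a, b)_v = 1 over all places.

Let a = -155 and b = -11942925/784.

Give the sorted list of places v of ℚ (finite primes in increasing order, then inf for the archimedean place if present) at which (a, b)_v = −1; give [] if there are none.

[5, 29, 31, inf]

(a, b) ≡ (-155, -1653) mod (ℚ^×)²; places V = {2, 3, 5, 7, 17, 19, 29, 31, ∞}.
(a,b)_19: α=0, u≡16; β=1, v≡8 (mod 19); (16|19)=+1, (8|19)=-1; sign (−1)^0·+1^1·-1^0 = +1.
(a,b)_5: α=1, u≡4; β=2, v≡2 (mod 5); (4|5)=+1, (2|5)=-1; sign (−1)^0·+1^2·-1^1 = -1.
(a,b)_∞: sgn(-155)=−, sgn(-1653)=−, so -1.
(a,b)_17: α=0, u≡15; β=2, v≡1 (mod 17); (15|17)=+1, (1|17)=+1; sign (−1)^0·+1^2·+1^0 = +1.
(a,b)_7: α=0, u≡6; β=-2, v≡3 (mod 7); (6|7)=-1, (3|7)=-1; sign (−1)^0·-1^-2·-1^0 = +1.
(a,b)_3: α=0, u≡1; β=1, v≡1 (mod 3); (1|3)=+1, (1|3)=+1; sign (−1)^0·+1^1·+1^0 = +1.
(a,b)_31: α=1, u≡26; β=0, v≡15 (mod 31); (26|31)=-1, (15|31)=-1; sign (−1)^0·-1^0·-1^1 = -1.
(a,b)_2: α=0, β=-4; u≡5, v≡3 (mod 8); ε(u)ε(v)=0·1, αω(v)=0·1, βω(u)=-4·1; sum ≡ 0  ⇒  +1.
(a,b)_29: α=0, u≡19; β=1, v≡4 (mod 29); (19|29)=-1, (4|29)=+1; sign (−1)^0·-1^1·+1^0 = -1.
Ram(-155, -1653) = {5, 29, 31, ∞}; no ℚ_5-point on the conic.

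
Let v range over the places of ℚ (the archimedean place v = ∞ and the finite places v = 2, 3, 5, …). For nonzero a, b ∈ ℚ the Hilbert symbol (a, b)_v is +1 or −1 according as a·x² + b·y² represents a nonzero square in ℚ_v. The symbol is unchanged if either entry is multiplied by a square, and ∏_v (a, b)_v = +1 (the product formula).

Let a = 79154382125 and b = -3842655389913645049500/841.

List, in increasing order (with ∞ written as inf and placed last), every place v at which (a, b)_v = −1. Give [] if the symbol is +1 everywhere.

(a, b) ≡ (13685, -1295) mod (ℚ^×)²; places V = {2, 3, 5, 7, 13, 17, 23, 29, 37, ∞}.
(a,b)_13: α=2, u≡3; β=0, v≡7 (mod 13); (3|13)=+1, (7|13)=-1; sign (−1)^0·+1^0·-1^2 = +1.
(a,b)_7: α=1, u≡4; β=5, v≡2 (mod 7); (4|7)=+1, (2|7)=+1; sign (−1)^1·+1^5·+1^1 = -1.
(a,b)_5: α=3, u≡2; β=3, v≡4 (mod 5); (2|5)=-1, (4|5)=+1; sign (−1)^0·-1^3·+1^3 = -1.
(a,b)_37: α=2, u≡2; β=3, v≡17 (mod 37); (2|37)=-1, (17|37)=-1; sign (−1)^0·-1^3·-1^2 = -1.
(a,b)_23: α=1, u≡22; β=2, v≡8 (mod 23); (22|23)=-1, (8|23)=+1; sign (−1)^0·-1^2·+1^1 = +1.
(a,b)_17: α=1, u≡10; β=2, v≡7 (mod 17); (10|17)=-1, (7|17)=-1; sign (−1)^0·-1^2·-1^1 = -1.
(a,b)_2: α=0, β=2; u≡5, v≡1 (mod 8); ε(u)ε(v)=0·0, αω(v)=0·0, βω(u)=2·1; sum ≡ 0  ⇒  +1.
(a,b)_29: α=0, u≡17; β=-2, v≡8 (mod 29); (17|29)=-1, (8|29)=-1; sign (−1)^0·-1^-2·-1^0 = +1.
(a,b)_∞: sgn(13685)=+, sgn(-1295)=−, so +1.
(a,b)_3: α=0, u≡2; β=10, v≡1 (mod 3); (2|3)=-1, (1|3)=+1; sign (−1)^0·-1^10·+1^0 = +1.
(13685, -1295 / ℚ) ramifies at {5, 7, 17, 37}: a division algebra.

[5, 7, 17, 37]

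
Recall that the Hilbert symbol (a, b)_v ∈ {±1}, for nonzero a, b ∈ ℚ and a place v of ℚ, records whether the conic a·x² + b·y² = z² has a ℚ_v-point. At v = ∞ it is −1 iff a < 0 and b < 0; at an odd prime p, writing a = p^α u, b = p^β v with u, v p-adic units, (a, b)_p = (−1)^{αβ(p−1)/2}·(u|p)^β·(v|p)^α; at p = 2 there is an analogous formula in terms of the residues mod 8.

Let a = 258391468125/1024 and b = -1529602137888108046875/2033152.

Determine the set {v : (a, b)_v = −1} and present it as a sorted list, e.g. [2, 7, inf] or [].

(a, b) ≡ (21, -9570) mod (ℚ^×)²; places V = {2, 3, 5, 7, 11, 17, 19, 23, 29, ∞}.
(a,b)_19: α=0, u≡10; β=-2, v≡4 (mod 19); (10|19)=-1, (4|19)=+1; sign (−1)^0·-1^-2·+1^0 = +1.
(a,b)_17: α=2, u≡9; β=2, v≡9 (mod 17); (9|17)=+1, (9|17)=+1; sign (−1)^0·+1^2·+1^2 = +1.
(a,b)_11: α=0, u≡10; β=-1, v≡2 (mod 11); (10|11)=-1, (2|11)=-1; sign (−1)^0·-1^-1·-1^0 = -1.
(a,b)_3: α=5, u≡1; β=7, v≡2 (mod 3); (1|3)=+1, (2|3)=-1; sign (−1)^1·+1^7·-1^5 = +1.
(a,b)_2: α=-10, β=-9; u≡5, v≡7 (mod 8); ε(u)ε(v)=0·1, αω(v)=-10·0, βω(u)=-9·1; sum ≡ 1  ⇒  -1.
(a,b)_23: α=0, u≡5; β=2, v≡7 (mod 23); (5|23)=-1, (7|23)=-1; sign (−1)^0·-1^2·-1^0 = +1.
(a,b)_29: α=2, u≡21; β=3, v≡2 (mod 29); (21|29)=-1, (2|29)=-1; sign (−1)^0·-1^3·-1^2 = -1.
(a,b)_∞: sgn(21)=+, sgn(-9570)=−, so +1.
(a,b)_7: α=1, u≡3; β=4, v≡3 (mod 7); (3|7)=-1, (3|7)=-1; sign (−1)^0·-1^4·-1^1 = -1.
(a,b)_5: α=4, u≡1; β=7, v≡1 (mod 5); (1|5)=+1, (1|5)=+1; sign (−1)^0·+1^7·+1^4 = +1.
|Ram(21, -9570)| = 4, even; anisotropic at {2, 7, 11, 29}.

[2, 7, 11, 29]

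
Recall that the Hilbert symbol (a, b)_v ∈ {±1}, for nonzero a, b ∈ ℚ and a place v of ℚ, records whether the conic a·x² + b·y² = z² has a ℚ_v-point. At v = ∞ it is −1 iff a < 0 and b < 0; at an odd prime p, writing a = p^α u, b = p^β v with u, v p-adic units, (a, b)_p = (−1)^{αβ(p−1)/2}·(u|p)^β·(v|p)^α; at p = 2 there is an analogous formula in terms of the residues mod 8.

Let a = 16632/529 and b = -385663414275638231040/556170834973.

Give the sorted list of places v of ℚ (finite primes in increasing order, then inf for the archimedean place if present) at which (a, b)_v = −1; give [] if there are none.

Mod squares: a ≡ 462, b ≡ -455. Check v ∈ {∞, 2, 3, 5, 7, 11, 13, 17, 23}.
v=17: a=17^0·(≡3), b=17^-2·(≡1) mod 17; (3|17)=-1, (1|17)=+1; (−1)^{0·-2·8}·(-1)^-2·(+1)^0 = +1.
v=∞: 462 > 0 and -455 < 0  ⇒  (a,b)_∞ = +1.
v=13: a=13^0·(≡2), b=13^-1·(≡10) mod 13; (2|13)=-1, (10|13)=+1; (−1)^{0·-1·6}·(-1)^-1·(+1)^0 = -1.
v=11: a=11^1·(≡5), b=11^4·(≡8) mod 11; (5|11)=+1, (8|11)=-1; (−1)^{1·4·5}·(+1)^4·(-1)^1 = -1.
v=5: a=5^0·(≡3), b=5^1·(≡4) mod 5; (3|5)=-1, (4|5)=+1; (−1)^{0·1·2}·(-1)^1·(+1)^0 = -1.
v=7: a=7^1·(≡6), b=7^5·(≡5) mod 7; (6|7)=-1, (5|7)=-1; (−1)^{1·5·3}·(-1)^5·(-1)^1 = -1.
v=2: v_2(a)=3, v_2(b)=16; units ≡ 7, 1 (mod 8); ε·ε+αω+βω = 1·0+3·0+16·0 ≡ 0  ⇒  (a,b)_2 = +1.
v=23: a=23^-2·(≡3), b=23^-6·(≡7) mod 23; (3|23)=+1, (7|23)=-1; (−1)^{-2·-6·11}·(+1)^-6·(-1)^-2 = +1.
v=3: a=3^3·(≡1), b=3^14·(≡1) mod 3; (1|3)=+1, (1|3)=+1; (−1)^{3·14·1}·(+1)^14·(+1)^3 = +1.
|Ram(462, -455)| = 4, even; anisotropic at {5, 7, 11, 13}.

[5, 7, 11, 13]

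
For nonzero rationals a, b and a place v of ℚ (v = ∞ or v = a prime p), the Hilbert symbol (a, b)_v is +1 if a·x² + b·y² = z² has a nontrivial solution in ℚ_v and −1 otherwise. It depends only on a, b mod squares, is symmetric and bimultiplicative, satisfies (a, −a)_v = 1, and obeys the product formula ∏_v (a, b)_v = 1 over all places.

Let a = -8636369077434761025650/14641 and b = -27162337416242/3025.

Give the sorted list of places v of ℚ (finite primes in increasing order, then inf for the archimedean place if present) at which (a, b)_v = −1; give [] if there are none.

Mod squares: a ≡ -43586, b ≡ -576829778. Check v ∈ {∞, 2, 5, 7, 11, 19, 29, 31, 37, 43, 47}.
v=19: a=19^1·(≡17), b=19^1·(≡5) mod 19; (17|19)=+1, (5|19)=+1; (−1)^{1·1·9}·(+1)^1·(+1)^1 = -1.
v=5: a=5^2·(≡4), b=5^-2·(≡3) mod 5; (4|5)=+1, (3|5)=-1; (−1)^{2·-2·2}·(+1)^-2·(-1)^2 = +1.
v=∞: -43586 < 0 and -576829778 < 0  ⇒  (a,b)_∞ = -1.
v=43: a=43^2·(≡23), b=43^1·(≡40) mod 43; (23|43)=+1, (40|43)=+1; (−1)^{2·1·21}·(+1)^1·(+1)^2 = +1.
v=29: a=29^2·(≡28), b=29^1·(≡10) mod 29; (28|29)=+1, (10|29)=-1; (−1)^{2·1·14}·(+1)^1·(-1)^2 = +1.
v=2: v_2(a)=1, v_2(b)=1; units ≡ 7, 7 (mod 8); ε·ε+αω+βω = 1·1+1·0+1·0 ≡ 1  ⇒  (a,b)_2 = -1.
v=11: a=11^-4·(≡10), b=11^-2·(≡9) mod 11; (10|11)=-1, (9|11)=+1; (−1)^{-4·-2·5}·(-1)^-2·(+1)^-4 = +1.
v=47: a=47^2·(≡43), b=47^1·(≡7) mod 47; (43|47)=-1, (7|47)=+1; (−1)^{2·1·23}·(-1)^1·(+1)^2 = -1.
v=7: a=7^4·(≡3), b=7^3·(≡3) mod 7; (3|7)=-1, (3|7)=-1; (−1)^{4·3·3}·(-1)^3·(-1)^4 = -1.
v=31: a=31^3·(≡28), b=31^2·(≡25) mod 31; (28|31)=+1, (25|31)=+1; (−1)^{3·2·15}·(+1)^2·(+1)^3 = +1.
v=37: a=37^1·(≡6), b=37^1·(≡3) mod 37; (6|37)=-1, (3|37)=+1; (−1)^{1·1·18}·(-1)^1·(+1)^1 = -1.
|Ram(-43586, -576829778)| = 6, even; anisotropic at {2, 7, 19, 37, 47, ∞}.

[2, 7, 19, 37, 47, inf]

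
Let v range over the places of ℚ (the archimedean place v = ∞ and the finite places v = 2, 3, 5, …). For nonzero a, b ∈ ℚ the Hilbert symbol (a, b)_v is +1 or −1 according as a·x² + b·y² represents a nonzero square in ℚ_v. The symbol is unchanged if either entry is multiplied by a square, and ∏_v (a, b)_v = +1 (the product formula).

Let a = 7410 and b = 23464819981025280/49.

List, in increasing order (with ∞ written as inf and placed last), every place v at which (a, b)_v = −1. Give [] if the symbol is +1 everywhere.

[2, 3, 5, 11]

Mod squares: a ≡ 7410, b ≡ 40755. Check v ∈ {∞, 2, 3, 5, 7, 11, 13, 19}.
v=19: a=19^1·(≡10), b=19^3·(≡1) mod 19; (10|19)=-1, (1|19)=+1; (−1)^{1·3·9}·(-1)^3·(+1)^1 = +1.
v=7: a=7^0·(≡4), b=7^-2·(≡4) mod 7; (4|7)=+1, (4|7)=+1; (−1)^{0·-2·3}·(+1)^-2·(+1)^0 = +1.
v=13: a=13^1·(≡11), b=13^3·(≡6) mod 13; (11|13)=-1, (6|13)=-1; (−1)^{1·3·6}·(-1)^3·(-1)^1 = +1.
v=11: a=11^0·(≡7), b=11^1·(≡9) mod 11; (7|11)=-1, (9|11)=+1; (−1)^{0·1·5}·(-1)^1·(+1)^0 = -1.
v=2: v_2(a)=1, v_2(b)=20; units ≡ 1, 3 (mod 8); ε·ε+αω+βω = 0·1+1·1+20·0 ≡ 1  ⇒  (a,b)_2 = -1.
v=∞: 7410 > 0 and 40755 > 0  ⇒  (a,b)_∞ = +1.
v=3: a=3^1·(≡1), b=3^3·(≡1) mod 3; (1|3)=+1, (1|3)=+1; (−1)^{1·3·1}·(+1)^3·(+1)^1 = -1.
v=5: a=5^1·(≡2), b=5^1·(≡4) mod 5; (2|5)=-1, (4|5)=+1; (−1)^{1·1·2}·(-1)^1·(+1)^1 = -1.
Ram(7410, 40755) = {2, 3, 5, 11}; no ℚ_2-point on the conic.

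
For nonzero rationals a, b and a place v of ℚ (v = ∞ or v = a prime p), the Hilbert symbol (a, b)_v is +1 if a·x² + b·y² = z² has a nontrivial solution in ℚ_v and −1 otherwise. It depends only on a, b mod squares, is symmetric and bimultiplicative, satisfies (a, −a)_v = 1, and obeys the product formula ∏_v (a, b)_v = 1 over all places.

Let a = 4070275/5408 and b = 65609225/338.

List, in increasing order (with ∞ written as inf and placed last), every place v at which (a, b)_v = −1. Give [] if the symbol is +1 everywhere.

[2, 41]

Mod squares: a ≡ 902, b ≡ 82. Check v ∈ {∞, 2, 5, 11, 13, 19, 23, 41}.
v=23: a=23^0·(≡19), b=23^2·(≡2) mod 23; (19|23)=-1, (2|23)=+1; (−1)^{0·2·11}·(-1)^2·(+1)^0 = +1.
v=∞: 902 > 0 and 82 > 0  ⇒  (a,b)_∞ = +1.
v=13: a=13^-2·(≡11), b=13^-2·(≡3) mod 13; (11|13)=-1, (3|13)=+1; (−1)^{-2·-2·6}·(-1)^-2·(+1)^-2 = +1.
v=11: a=11^1·(≡1), b=11^2·(≡3) mod 11; (1|11)=+1, (3|11)=+1; (−1)^{1·2·5}·(+1)^2·(+1)^1 = +1.
v=41: a=41^1·(≡17), b=41^1·(≡20) mod 41; (17|41)=-1, (20|41)=+1; (−1)^{1·1·20}·(-1)^1·(+1)^1 = -1.
v=5: a=5^2·(≡2), b=5^2·(≡3) mod 5; (2|5)=-1, (3|5)=-1; (−1)^{2·2·2}·(-1)^2·(-1)^2 = +1.
v=19: a=19^2·(≡7), b=19^0·(≡9) mod 19; (7|19)=+1, (9|19)=+1; (−1)^{2·0·9}·(+1)^0·(+1)^2 = +1.
v=2: v_2(a)=-5, v_2(b)=-1; units ≡ 3, 1 (mod 8); ε·ε+αω+βω = 1·0+-5·0+-1·1 ≡ 1  ⇒  (a,b)_2 = -1.
|Ram(902, 82)| = 2, even; anisotropic at {2, 41}.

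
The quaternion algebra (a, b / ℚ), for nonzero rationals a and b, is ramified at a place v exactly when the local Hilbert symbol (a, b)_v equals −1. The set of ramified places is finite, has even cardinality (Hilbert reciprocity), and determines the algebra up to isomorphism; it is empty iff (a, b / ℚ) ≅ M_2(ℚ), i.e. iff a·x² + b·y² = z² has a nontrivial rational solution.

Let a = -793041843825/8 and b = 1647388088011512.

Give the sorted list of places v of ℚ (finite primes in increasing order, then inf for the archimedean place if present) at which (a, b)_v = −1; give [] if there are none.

(a, b) ≡ (-34, 462) mod (ℚ^×)²; places V = {2, 3, 5, 7, 11, 17, ∞}.
(a,b)_11: α=4, u≡7; β=5, v≡4 (mod 11); (7|11)=-1, (4|11)=+1; sign (−1)^0·-1^5·+1^4 = -1.
(a,b)_17: α=3, u≡4; β=4, v≡6 (mod 17); (4|17)=+1, (6|17)=-1; sign (−1)^0·+1^4·-1^3 = -1.
(a,b)_2: α=-3, β=3; u≡7, v≡7 (mod 8); ε(u)ε(v)=1·1, αω(v)=-3·0, βω(u)=3·0; sum ≡ 1  ⇒  -1.
(a,b)_3: α=2, u≡2; β=7, v≡1 (mod 3); (2|3)=-1, (1|3)=+1; sign (−1)^0·-1^7·+1^2 = -1.
(a,b)_5: α=2, u≡4; β=0, v≡2 (mod 5); (4|5)=+1, (2|5)=-1; sign (−1)^0·+1^0·-1^2 = +1.
(a,b)_∞: sgn(-34)=−, sgn(462)=+, so +1.
(a,b)_7: α=2, u≡4; β=1, v≡3 (mod 7); (4|7)=+1, (3|7)=-1; sign (−1)^0·+1^1·-1^2 = +1.
|Ram(-34, 462)| = 4, even; anisotropic at {2, 3, 11, 17}.

[2, 3, 11, 17]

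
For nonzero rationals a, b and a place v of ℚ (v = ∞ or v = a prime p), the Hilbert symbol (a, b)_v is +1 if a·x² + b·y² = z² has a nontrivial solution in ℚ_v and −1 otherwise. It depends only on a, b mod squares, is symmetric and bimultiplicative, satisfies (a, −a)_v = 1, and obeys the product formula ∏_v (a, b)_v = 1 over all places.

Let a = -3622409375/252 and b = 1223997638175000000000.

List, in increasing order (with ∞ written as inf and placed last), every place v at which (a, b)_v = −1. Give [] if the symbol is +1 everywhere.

Mod squares: a ≡ -665, b ≡ 2470. Check v ∈ {∞, 2, 3, 5, 7, 13, 19}.
v=7: a=7^-1·(≡3), b=7^0·(≡3) mod 7; (3|7)=-1, (3|7)=-1; (−1)^{-1·0·3}·(-1)^0·(-1)^-1 = -1.
v=5: a=5^5·(≡2), b=5^11·(≡4) mod 5; (2|5)=-1, (4|5)=+1; (−1)^{5·11·2}·(-1)^11·(+1)^5 = -1.
v=13: a=13^2·(≡5), b=13^3·(≡5) mod 13; (5|13)=-1, (5|13)=-1; (−1)^{2·3·6}·(-1)^3·(-1)^2 = -1.
v=3: a=3^-2·(≡1), b=3^2·(≡1) mod 3; (1|3)=+1, (1|3)=+1; (−1)^{-2·2·1}·(+1)^2·(+1)^-2 = +1.
v=∞: -665 < 0 and 2470 > 0  ⇒  (a,b)_∞ = +1.
v=2: v_2(a)=-2, v_2(b)=9; units ≡ 7, 3 (mod 8); ε·ε+αω+βω = 1·1+-2·1+9·0 ≡ 1  ⇒  (a,b)_2 = -1.
v=19: a=19^3·(≡15), b=19^5·(≡17) mod 19; (15|19)=-1, (17|19)=+1; (−1)^{3·5·9}·(-1)^5·(+1)^3 = +1.
Ram(-665, 2470) = {2, 5, 7, 13}; no ℚ_2-point on the conic.

[2, 5, 7, 13]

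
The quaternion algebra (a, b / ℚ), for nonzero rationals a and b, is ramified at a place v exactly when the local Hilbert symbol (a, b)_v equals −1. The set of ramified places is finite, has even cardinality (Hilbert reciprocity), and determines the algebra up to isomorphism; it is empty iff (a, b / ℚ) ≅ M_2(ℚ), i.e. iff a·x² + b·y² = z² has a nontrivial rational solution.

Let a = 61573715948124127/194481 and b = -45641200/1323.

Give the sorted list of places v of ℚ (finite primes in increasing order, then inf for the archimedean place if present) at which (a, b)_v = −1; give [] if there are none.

[2, 41]

(a, b) ≡ (943, -2829) mod (ℚ^×)²; places V = {2, 3, 5, 7, 11, 19, 23, 41, ∞}.
(a,b)_2: α=0, β=4; u≡7, v≡3 (mod 8); ε(u)ε(v)=1·1, αω(v)=0·1, βω(u)=4·0; sum ≡ 1  ⇒  -1.
(a,b)_7: α=-4, u≡5; β=-2, v≡3 (mod 7); (5|7)=-1, (3|7)=-1; sign (−1)^0·-1^-2·-1^-4 = +1.
(a,b)_19: α=2, u≡2; β=0, v≡12 (mod 19); (2|19)=-1, (12|19)=-1; sign (−1)^0·-1^0·-1^2 = +1.
(a,b)_41: α=5, u≡23; β=1, v≡29 (mod 41); (23|41)=+1, (29|41)=-1; sign (−1)^0·+1^1·-1^5 = -1.
(a,b)_5: α=0, u≡2; β=2, v≡4 (mod 5); (2|5)=-1, (4|5)=+1; sign (−1)^0·-1^2·+1^0 = +1.
(a,b)_∞: sgn(943)=+, sgn(-2829)=−, so +1.
(a,b)_3: α=-4, u≡1; β=-3, v≡2 (mod 3); (1|3)=+1, (2|3)=-1; sign (−1)^0·+1^-3·-1^-4 = +1.
(a,b)_23: α=3, u≡18; β=1, v≡11 (mod 23); (18|23)=+1, (11|23)=-1; sign (−1)^1·+1^1·-1^3 = +1.
(a,b)_11: α=2, u≡2; β=2, v≡4 (mod 11); (2|11)=-1, (4|11)=+1; sign (−1)^0·-1^2·+1^2 = +1.
(943, -2829 / ℚ) ramifies at {2, 41}: a division algebra.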